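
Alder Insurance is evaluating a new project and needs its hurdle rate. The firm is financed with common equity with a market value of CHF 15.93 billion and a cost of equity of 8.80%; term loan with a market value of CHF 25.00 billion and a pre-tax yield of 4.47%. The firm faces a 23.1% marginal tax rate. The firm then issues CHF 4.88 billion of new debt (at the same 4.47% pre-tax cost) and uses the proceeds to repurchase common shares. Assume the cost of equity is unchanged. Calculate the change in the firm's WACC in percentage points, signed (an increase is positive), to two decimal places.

-0.64 pp

Current WACC:
Total capital V = 15.93 + 25 = 40.93.
Equity: weight = 15.93/40.93 = 0.3892; cost = 8.8%.
Term loan: weight = 25/40.93 = 0.6108; after-tax cost = 4.47% × (1 − 23.1%) = 3.4374%.
WACC = 0.3892 × 8.8000% + 0.6108 × 3.4374% = 5.5245%.
After the change:
Total capital V = 11.05 + 29.88 = 40.93.
Equity: weight = 11.05/40.93 = 0.2700; cost = 8.8%.
Term loan: weight = 29.88/40.93 = 0.7300; after-tax cost = 4.47% × (1 − 23.1%) = 3.4374%.
WACC = 0.2700 × 8.8000% + 0.7300 × 3.4374% = 4.8852%.
Change in WACC = 4.8852% − 5.5245% = -0.6394 pp.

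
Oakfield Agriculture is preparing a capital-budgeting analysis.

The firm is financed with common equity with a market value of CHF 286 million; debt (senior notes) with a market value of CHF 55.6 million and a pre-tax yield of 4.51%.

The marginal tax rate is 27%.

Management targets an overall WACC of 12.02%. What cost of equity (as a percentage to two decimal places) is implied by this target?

Total capital V = 286 + 55.6 = 341.6.
Equity weight = 286/341.6 = 0.8372.
Senior notes weight = 55.6/341.6 = 0.1628.
Debt contribution = 0.1628 × 4.51% × (1 − 27%) = 0.5359%.
Required equity contribution = 12.02% − 0.5359% = 11.4841%.
Re = 11.4841% / 0.8372 = 13.7167%.

13.72%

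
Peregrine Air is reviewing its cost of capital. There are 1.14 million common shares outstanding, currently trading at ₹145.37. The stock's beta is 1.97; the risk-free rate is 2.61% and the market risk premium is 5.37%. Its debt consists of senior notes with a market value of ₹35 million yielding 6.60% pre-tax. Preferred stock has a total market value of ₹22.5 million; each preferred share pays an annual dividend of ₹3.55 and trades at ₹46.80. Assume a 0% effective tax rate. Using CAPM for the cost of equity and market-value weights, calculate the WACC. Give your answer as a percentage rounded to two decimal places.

11.59%

Cost of equity via CAPM: Re = 2.61% + 1.97 × 5.37% = 13.1889%.
Cost of preferred: Rp = 3.55 / 46.8 = 7.5855%.
Market value of equity E = 145.37 × 1.14m = 165.7218m.
Total capital V = 165.7218 + 22.5 + 35 = 223.2218.
Equity: weight = 165.7218/223.2218 = 0.7424; cost = 13.1889%.
Preferred: weight = 22.5/223.2218 = 0.1008; cost = 7.5855%.
Senior notes: weight = 35/223.2218 = 0.1568; after-tax cost = 6.6% × (1 − 0%) = 6.6000%.
WACC = 0.7424 × 13.1889% + 0.1008 × 7.5855% + 0.1568 × 6.6000% = 11.5910%.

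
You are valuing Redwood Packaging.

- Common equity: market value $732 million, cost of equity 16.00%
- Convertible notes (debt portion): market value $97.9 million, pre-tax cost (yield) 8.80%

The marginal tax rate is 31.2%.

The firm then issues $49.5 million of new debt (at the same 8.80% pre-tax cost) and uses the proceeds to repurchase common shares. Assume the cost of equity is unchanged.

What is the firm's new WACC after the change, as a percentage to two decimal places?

After the change:
Total capital V = 682.5 + 147.4 = 829.9.
Equity: weight = 682.5/829.9 = 0.8224; cost = 16%.
Convertible notes (debt portion): weight = 147.4/829.9 = 0.1776; after-tax cost = 8.8% × (1 − 31.2%) = 6.0544%.
WACC = 0.8224 × 16.0000% + 0.1776 × 6.0544% = 14.2335%.

14.23%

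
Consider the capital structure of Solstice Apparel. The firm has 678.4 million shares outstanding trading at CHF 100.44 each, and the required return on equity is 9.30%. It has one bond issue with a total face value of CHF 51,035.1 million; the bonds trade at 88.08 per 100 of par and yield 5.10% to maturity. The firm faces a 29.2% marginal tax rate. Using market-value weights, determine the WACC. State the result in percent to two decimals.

7.04%

Market value of equity E = 100.44 × 678.4m = 68138.496m. Market value of debt D = 51035.1m × 88.08/100 = 44951.71608m.
Total capital V = 68138.496 + 44951.71608 = 113090.21208.
Equity: weight = 68138.496/113090.21208 = 0.6025; cost = 9.3%.
Bonds outstanding: weight = 44951.71608/113090.21208 = 0.3975; after-tax cost = 5.1% × (1 − 29.2%) = 3.6108%.
WACC = 0.6025 × 9.3000% + 0.3975 × 3.6108% = 7.0386%.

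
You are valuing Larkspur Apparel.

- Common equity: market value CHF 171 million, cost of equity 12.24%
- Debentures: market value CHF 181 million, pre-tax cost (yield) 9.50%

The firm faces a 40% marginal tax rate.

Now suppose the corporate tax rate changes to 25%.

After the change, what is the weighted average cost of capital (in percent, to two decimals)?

9.61%

After the change:
Total capital V = 171 + 181 = 352.
Equity: weight = 171/352 = 0.4858; cost = 12.24%.
Debentures: weight = 181/352 = 0.5142; after-tax cost = 9.5% × (1 − 25%) = 7.1250%.
WACC = 0.4858 × 12.2400% + 0.5142 × 7.1250% = 9.6098%.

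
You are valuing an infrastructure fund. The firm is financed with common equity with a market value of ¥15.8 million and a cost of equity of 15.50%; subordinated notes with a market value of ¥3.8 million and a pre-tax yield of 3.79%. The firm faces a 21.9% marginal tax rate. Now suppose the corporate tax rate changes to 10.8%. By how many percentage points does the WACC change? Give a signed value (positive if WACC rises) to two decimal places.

+0.08 pp

Current WACC:
Total capital V = 15.8 + 3.8 = 19.6.
Equity: weight = 15.8/19.6 = 0.8061; cost = 15.5%.
Subordinated notes: weight = 3.8/19.6 = 0.1939; after-tax cost = 3.79% × (1 − 21.9%) = 2.9600%.
WACC = 0.8061 × 15.5000% + 0.1939 × 2.9600% = 13.0688%.
After the change:
Total capital V = 15.8 + 3.8 = 19.6.
Equity: weight = 15.8/19.6 = 0.8061; cost = 15.5%.
Subordinated notes: weight = 3.8/19.6 = 0.1939; after-tax cost = 3.79% × (1 − 10.8%) = 3.3807%.
WACC = 0.8061 × 15.5000% + 0.1939 × 3.3807% = 13.1503%.
Change in WACC = 13.1503% − 13.0688% = 0.0816 pp.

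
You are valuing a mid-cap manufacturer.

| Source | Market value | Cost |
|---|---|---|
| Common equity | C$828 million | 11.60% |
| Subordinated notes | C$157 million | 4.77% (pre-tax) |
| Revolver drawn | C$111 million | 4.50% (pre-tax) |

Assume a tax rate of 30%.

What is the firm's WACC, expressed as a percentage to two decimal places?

9.56%

Total capital V = 828 + 157 + 111 = 1096.
Equity: weight = 828/1096 = 0.7555; cost = 11.6%.
Subordinated notes: weight = 157/1096 = 0.1432; after-tax cost = 4.77% × (1 − 30%) = 3.3390%.
Revolver drawn: weight = 111/1096 = 0.1013; after-tax cost = 4.5% × (1 − 30%) = 3.1500%.
WACC = 0.7555 × 11.6000% + 0.1432 × 3.3390% + 0.1013 × 3.1500% = 9.5608%.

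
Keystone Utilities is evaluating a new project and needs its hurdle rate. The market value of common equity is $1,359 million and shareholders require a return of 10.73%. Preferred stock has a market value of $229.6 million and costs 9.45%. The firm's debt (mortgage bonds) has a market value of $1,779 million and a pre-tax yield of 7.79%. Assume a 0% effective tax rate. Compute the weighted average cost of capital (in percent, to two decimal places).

Total capital V = 1359 + 229.6 + 1779 = 3367.6.
Equity: weight = 1359/3367.6 = 0.4036; cost = 10.73%.
Preferred: weight = 229.6/3367.6 = 0.0682; cost = 9.45%.
Mortgage bonds: weight = 1779/3367.6 = 0.5283; after-tax cost = 7.79% × (1 − 0%) = 7.7900%.
WACC = 0.4036 × 10.7300% + 0.0682 × 9.4500% + 0.5283 × 7.7900% = 9.0896%.

9.09%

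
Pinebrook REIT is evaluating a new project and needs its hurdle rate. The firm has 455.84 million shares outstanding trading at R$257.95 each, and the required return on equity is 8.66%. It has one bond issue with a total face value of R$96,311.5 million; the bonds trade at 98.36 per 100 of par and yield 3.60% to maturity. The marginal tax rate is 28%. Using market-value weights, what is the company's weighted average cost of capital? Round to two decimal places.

5.95%

Market value of equity E = 257.95 × 455.84m = 117583.928m. Market value of debt D = 96311.5m × 98.36/100 = 94731.9914m.
Total capital V = 117583.928 + 94731.9914 = 212315.9194.
Equity: weight = 117583.928/212315.9194 = 0.5538; cost = 8.66%.
Bonds outstanding: weight = 94731.9914/212315.9194 = 0.4462; after-tax cost = 3.6% × (1 − 28%) = 2.5920%.
WACC = 0.5538 × 8.6600% + 0.4462 × 2.5920% = 5.9526%.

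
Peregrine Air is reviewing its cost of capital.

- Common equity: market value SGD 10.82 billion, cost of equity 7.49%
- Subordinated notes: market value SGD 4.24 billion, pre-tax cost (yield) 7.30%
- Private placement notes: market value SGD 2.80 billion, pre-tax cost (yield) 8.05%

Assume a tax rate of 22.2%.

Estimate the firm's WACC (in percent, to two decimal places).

Total capital V = 10.82 + 4.24 + 2.8 = 17.86.
Equity: weight = 10.82/17.86 = 0.6058; cost = 7.49%.
Subordinated notes: weight = 4.24/17.86 = 0.2374; after-tax cost = 7.3% × (1 − 22.2%) = 5.6794%.
Private placement notes: weight = 2.8/17.86 = 0.1568; after-tax cost = 8.05% × (1 − 22.2%) = 6.2629%.
WACC = 0.6058 × 7.4900% + 0.2374 × 5.6794% + 0.1568 × 6.2629% = 6.8678%.

6.87%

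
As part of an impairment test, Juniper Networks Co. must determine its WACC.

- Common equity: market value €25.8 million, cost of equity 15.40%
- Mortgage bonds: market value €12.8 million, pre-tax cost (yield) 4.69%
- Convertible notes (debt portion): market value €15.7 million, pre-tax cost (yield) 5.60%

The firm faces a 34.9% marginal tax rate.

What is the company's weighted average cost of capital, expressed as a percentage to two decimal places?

9.09%

Total capital V = 25.8 + 12.8 + 15.7 = 54.3.
Equity: weight = 25.8/54.3 = 0.4751; cost = 15.4%.
Mortgage bonds: weight = 12.8/54.3 = 0.2357; after-tax cost = 4.69% × (1 − 34.9%) = 3.0532%.
Convertible notes (debt portion): weight = 15.7/54.3 = 0.2891; after-tax cost = 5.6% × (1 − 34.9%) = 3.6456%.
WACC = 0.4751 × 15.4000% + 0.2357 × 3.0532% + 0.2891 × 3.6456% = 9.0909%.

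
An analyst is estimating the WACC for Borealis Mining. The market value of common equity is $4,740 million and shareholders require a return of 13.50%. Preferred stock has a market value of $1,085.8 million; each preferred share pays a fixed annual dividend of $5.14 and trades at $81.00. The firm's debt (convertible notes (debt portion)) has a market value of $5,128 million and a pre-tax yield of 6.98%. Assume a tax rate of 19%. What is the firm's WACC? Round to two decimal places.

9.12%

Cost of preferred: Rp = 5.14 / 81.0 = 6.3457%.
Total capital V = 4740 + 1085.8 + 5128 = 10953.8.
Equity: weight = 4740/10953.8 = 0.4327; cost = 13.5%.
Preferred: weight = 1085.8/10953.8 = 0.0991; cost = 6.3457%.
Convertible notes (debt portion): weight = 5128/10953.8 = 0.4681; after-tax cost = 6.98% × (1 − 19%) = 5.6538%.
WACC = 0.4327 × 13.5000% + 0.0991 × 6.3457% + 0.4681 × 5.6538% = 9.1176%.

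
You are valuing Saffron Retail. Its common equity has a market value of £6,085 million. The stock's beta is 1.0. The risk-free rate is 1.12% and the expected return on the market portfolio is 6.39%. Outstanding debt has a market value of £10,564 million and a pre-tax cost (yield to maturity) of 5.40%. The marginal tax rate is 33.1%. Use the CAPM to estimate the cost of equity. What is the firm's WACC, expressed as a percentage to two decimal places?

Market risk premium = 6.39% − 1.12% = 5.27%.
Cost of equity via CAPM: Re = 1.12% + 1.0 × 5.27% = 6.3900%.
Total capital V = 6085 + 10564 = 16649.
Equity: weight = 6085/16649 = 0.3655; cost = 6.39%.
Debt: weight = 10564/16649 = 0.6345; after-tax cost = 5.4% × (1 − 33.1%) = 3.6126%.
WACC = 0.3655 × 6.3900% + 0.6345 × 3.6126% = 4.6277%.

4.63%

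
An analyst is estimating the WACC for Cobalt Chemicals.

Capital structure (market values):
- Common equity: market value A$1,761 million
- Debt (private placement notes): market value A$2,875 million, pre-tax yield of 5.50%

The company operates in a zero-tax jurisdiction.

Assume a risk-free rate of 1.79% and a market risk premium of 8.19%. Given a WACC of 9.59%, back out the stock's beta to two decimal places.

Total capital V = 1761 + 2875 = 4636.
Equity weight = 1761/4636 = 0.3799.
Private placement notes weight = 2875/4636 = 0.6201.
Debt contribution = 0.6201 × 5.5% × (1 − 0%) = 3.4108%.
Required equity contribution = 9.59% − 3.4108% = 6.1792%  ⇒  Re = 16.2673%.
CAPM: 16.2673% = 1.79% + β × 8.19%  ⇒  β = 1.7677.

1.77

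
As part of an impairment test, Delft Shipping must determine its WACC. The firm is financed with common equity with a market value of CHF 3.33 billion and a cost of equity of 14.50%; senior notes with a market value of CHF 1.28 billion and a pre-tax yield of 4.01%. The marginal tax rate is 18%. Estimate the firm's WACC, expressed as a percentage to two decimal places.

11.39%

Total capital V = 3.33 + 1.28 = 4.61.
Equity: weight = 3.33/4.61 = 0.7223; cost = 14.5%.
Senior notes: weight = 1.28/4.61 = 0.2777; after-tax cost = 4.01% × (1 − 18%) = 3.2882%.
WACC = 0.7223 × 14.5000% + 0.2777 × 3.2882% = 11.3870%.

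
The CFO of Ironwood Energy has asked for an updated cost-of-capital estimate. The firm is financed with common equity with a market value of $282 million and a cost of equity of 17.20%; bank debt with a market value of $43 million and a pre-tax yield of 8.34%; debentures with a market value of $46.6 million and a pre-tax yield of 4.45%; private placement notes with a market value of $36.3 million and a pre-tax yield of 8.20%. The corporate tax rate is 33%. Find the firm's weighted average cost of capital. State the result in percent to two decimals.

Total capital V = 282 + 43 + 46.6 + 36.3 = 407.9.
Equity: weight = 282/407.9 = 0.6913; cost = 17.2%.
Bank debt: weight = 43/407.9 = 0.1054; after-tax cost = 8.34% × (1 − 33%) = 5.5878%.
Debentures: weight = 46.6/407.9 = 0.1142; after-tax cost = 4.45% × (1 − 33%) = 2.9815%.
Private placement notes: weight = 36.3/407.9 = 0.0890; after-tax cost = 8.2% × (1 − 33%) = 5.4940%.
WACC = 0.6913 × 17.2000% + 0.1054 × 5.5878% + 0.1142 × 2.9815% + 0.0890 × 5.4940% = 13.3097%.

13.31%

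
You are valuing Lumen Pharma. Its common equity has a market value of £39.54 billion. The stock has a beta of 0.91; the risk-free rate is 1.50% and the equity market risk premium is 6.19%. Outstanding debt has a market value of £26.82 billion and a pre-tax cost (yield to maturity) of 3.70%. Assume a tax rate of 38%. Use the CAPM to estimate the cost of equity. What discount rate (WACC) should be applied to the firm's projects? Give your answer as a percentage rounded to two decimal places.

5.18%

Cost of equity via CAPM: Re = 1.5% + 0.91 × 6.19% = 7.1329%.
Total capital V = 39.54 + 26.82 = 66.36.
Equity: weight = 39.54/66.36 = 0.5958; cost = 7.1329%.
Debt: weight = 26.82/66.36 = 0.4042; after-tax cost = 3.7% × (1 − 38%) = 2.2940%.
WACC = 0.5958 × 7.1329% + 0.4042 × 2.2940% = 5.1772%.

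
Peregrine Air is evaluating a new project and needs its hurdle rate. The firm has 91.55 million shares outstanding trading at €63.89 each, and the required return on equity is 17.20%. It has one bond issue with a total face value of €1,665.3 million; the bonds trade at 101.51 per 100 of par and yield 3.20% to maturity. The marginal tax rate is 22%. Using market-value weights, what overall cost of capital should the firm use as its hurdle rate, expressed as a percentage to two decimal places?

13.90%

Market value of equity E = 63.89 × 91.55m = 5849.1295m. Market value of debt D = 1665.3m × 101.51/100 = 1690.44603m.
Total capital V = 5849.1295 + 1690.44603 = 7539.57553.
Equity: weight = 5849.1295/7539.57553 = 0.7758; cost = 17.2%.
Bonds outstanding: weight = 1690.44603/7539.57553 = 0.2242; after-tax cost = 3.2% × (1 − 22%) = 2.4960%.
WACC = 0.7758 × 17.2000% + 0.2242 × 2.4960% = 13.9032%.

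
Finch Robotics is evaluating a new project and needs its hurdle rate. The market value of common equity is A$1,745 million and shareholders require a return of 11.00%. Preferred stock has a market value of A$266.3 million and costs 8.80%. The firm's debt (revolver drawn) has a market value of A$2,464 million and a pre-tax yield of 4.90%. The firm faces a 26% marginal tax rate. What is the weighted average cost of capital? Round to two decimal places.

6.81%

Total capital V = 1745 + 266.3 + 2464 = 4475.3.
Equity: weight = 1745/4475.3 = 0.3899; cost = 11%.
Preferred: weight = 266.3/4475.3 = 0.0595; cost = 8.8%.
Revolver drawn: weight = 2464/4475.3 = 0.5506; after-tax cost = 4.9% × (1 − 26%) = 3.6260%.
WACC = 0.3899 × 11.0000% + 0.0595 × 8.8000% + 0.5506 × 3.6260% = 6.8091%.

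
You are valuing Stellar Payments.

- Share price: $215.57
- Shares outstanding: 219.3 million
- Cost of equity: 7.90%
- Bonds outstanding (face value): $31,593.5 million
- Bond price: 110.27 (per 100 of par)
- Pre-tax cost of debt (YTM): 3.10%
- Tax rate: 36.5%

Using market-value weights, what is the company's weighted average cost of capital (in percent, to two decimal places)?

Market value of equity E = 215.57 × 219.3m = 47274.501m. Market value of debt D = 31593.5m × 110.27/100 = 34838.15245m.
Total capital V = 47274.501 + 34838.15245 = 82112.65345.
Equity: weight = 47274.501/82112.65345 = 0.5757; cost = 7.9%.
Bonds outstanding: weight = 34838.15245/82112.65345 = 0.4243; after-tax cost = 3.1% × (1 − 36.5%) = 1.9685%.
WACC = 0.5757 × 7.9000% + 0.4243 × 1.9685% = 5.3834%.

5.38%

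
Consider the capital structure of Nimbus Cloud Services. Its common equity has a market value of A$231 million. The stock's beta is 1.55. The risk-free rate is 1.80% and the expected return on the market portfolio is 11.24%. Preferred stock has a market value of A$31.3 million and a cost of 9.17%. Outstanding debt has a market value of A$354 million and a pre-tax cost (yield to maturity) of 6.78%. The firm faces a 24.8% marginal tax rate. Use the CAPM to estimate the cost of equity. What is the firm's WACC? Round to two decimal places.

Market risk premium = 11.24% − 1.8% = 9.44%.
Cost of equity via CAPM: Re = 1.8% + 1.55 × 9.44% = 16.4320%.
Total capital V = 231 + 31.3 + 354 = 616.3.
Equity: weight = 231/616.3 = 0.3748; cost = 16.432%.
Preferred: weight = 31.3/616.3 = 0.0508; cost = 9.17%.
Debt: weight = 354/616.3 = 0.5744; after-tax cost = 6.78% × (1 − 24.8%) = 5.0986%.
WACC = 0.3748 × 16.4320% + 0.0508 × 9.1700% + 0.5744 × 5.0986% = 9.5533%.

9.55%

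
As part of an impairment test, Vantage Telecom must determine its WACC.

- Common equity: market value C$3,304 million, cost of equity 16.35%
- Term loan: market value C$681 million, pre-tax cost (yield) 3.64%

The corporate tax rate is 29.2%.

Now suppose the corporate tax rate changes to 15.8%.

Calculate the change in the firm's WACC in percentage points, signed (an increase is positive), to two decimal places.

+0.08 pp

Current WACC:
Total capital V = 3304 + 681 = 3985.
Equity: weight = 3304/3985 = 0.8291; cost = 16.35%.
Term loan: weight = 681/3985 = 0.1709; after-tax cost = 3.64% × (1 − 29.2%) = 2.5771%.
WACC = 0.8291 × 16.3500% + 0.1709 × 2.5771% = 13.9963%.
After the change:
Total capital V = 3304 + 681 = 3985.
Equity: weight = 3304/3985 = 0.8291; cost = 16.35%.
Term loan: weight = 681/3985 = 0.1709; after-tax cost = 3.64% × (1 − 15.8%) = 3.0649%.
WACC = 0.8291 × 16.3500% + 0.1709 × 3.0649% = 14.0797%.
Change in WACC = 14.0797% − 13.9963% = 0.0834 pp.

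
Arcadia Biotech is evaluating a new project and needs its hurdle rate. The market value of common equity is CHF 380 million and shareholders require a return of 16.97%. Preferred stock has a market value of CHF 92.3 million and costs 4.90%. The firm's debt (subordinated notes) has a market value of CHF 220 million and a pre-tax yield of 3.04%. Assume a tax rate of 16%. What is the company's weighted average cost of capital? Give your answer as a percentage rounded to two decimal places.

10.78%

Total capital V = 380 + 92.3 + 220 = 692.3.
Equity: weight = 380/692.3 = 0.5489; cost = 16.97%.
Preferred: weight = 92.3/692.3 = 0.1333; cost = 4.9%.
Subordinated notes: weight = 220/692.3 = 0.3178; after-tax cost = 3.04% × (1 − 16%) = 2.5536%.
WACC = 0.5489 × 16.9700% + 0.1333 × 4.9000% + 0.3178 × 2.5536% = 10.7795%.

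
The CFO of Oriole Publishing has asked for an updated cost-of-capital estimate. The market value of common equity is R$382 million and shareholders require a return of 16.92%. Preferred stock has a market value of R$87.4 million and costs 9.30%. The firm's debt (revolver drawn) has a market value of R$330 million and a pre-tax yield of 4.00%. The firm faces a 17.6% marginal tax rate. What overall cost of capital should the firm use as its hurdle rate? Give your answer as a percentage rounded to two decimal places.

10.46%

Total capital V = 382 + 87.4 + 330 = 799.4.
Equity: weight = 382/799.4 = 0.4779; cost = 16.92%.
Preferred: weight = 87.4/799.4 = 0.1093; cost = 9.3%.
Revolver drawn: weight = 330/799.4 = 0.4128; after-tax cost = 4% × (1 − 17.6%) = 3.2960%.
WACC = 0.4779 × 16.9200% + 0.1093 × 9.3000% + 0.4128 × 3.2960% = 10.4628%.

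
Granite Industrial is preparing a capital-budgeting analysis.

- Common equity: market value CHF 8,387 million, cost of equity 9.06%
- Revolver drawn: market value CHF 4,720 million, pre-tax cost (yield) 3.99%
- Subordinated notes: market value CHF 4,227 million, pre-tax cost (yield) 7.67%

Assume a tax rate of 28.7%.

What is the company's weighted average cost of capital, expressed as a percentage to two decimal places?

Total capital V = 8387 + 4720 + 4227 = 17334.
Equity: weight = 8387/17334 = 0.4838; cost = 9.06%.
Revolver drawn: weight = 4720/17334 = 0.2723; after-tax cost = 3.99% × (1 − 28.7%) = 2.8449%.
Subordinated notes: weight = 4227/17334 = 0.2439; after-tax cost = 7.67% × (1 − 28.7%) = 5.4687%.
WACC = 0.4838 × 9.0600% + 0.2723 × 2.8449% + 0.2439 × 5.4687% = 6.4919%.

6.49%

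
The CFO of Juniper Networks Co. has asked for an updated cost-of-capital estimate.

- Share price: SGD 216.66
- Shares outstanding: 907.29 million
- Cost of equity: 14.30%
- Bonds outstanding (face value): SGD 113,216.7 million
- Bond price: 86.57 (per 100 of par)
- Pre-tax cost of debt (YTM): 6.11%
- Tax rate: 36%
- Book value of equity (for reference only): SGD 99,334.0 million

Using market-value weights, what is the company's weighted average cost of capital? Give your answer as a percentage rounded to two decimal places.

Market value of equity E = 216.66 × 907.29m = 196573.4514m. Market value of debt D = 113216.7m × 86.57/100 = 98011.69719m.
Total capital V = 196573.4514 + 98011.69719 = 294585.14859.
Equity: weight = 196573.4514/294585.14859 = 0.6673; cost = 14.3%.
Bonds outstanding: weight = 98011.69719/294585.14859 = 0.3327; after-tax cost = 6.11% × (1 − 36%) = 3.9104%.
WACC = 0.6673 × 14.3000% + 0.3327 × 3.9104% = 10.8433%.

10.84%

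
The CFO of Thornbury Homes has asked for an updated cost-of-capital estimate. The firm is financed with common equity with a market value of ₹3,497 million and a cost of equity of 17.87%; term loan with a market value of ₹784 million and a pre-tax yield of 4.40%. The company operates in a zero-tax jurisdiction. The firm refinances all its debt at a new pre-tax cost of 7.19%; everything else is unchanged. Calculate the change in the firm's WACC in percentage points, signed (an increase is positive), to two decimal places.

Current WACC:
Total capital V = 3497 + 784 = 4281.
Equity: weight = 3497/4281 = 0.8169; cost = 17.87%.
Term loan: weight = 784/4281 = 0.1831; after-tax cost = 4.4% × (1 − 0%) = 4.4000%.
WACC = 0.8169 × 17.8700% + 0.1831 × 4.4000% = 15.4032%.
After the change:
Total capital V = 3497 + 784 = 4281.
Equity: weight = 3497/4281 = 0.8169; cost = 17.87%.
Term loan: weight = 784/4281 = 0.1831; after-tax cost = 7.19% × (1 − 0%) = 7.1900%.
WACC = 0.8169 × 17.8700% + 0.1831 × 7.1900% = 15.9141%.
Change in WACC = 15.9141% − 15.4032% = 0.5109 pp.

+0.51 pp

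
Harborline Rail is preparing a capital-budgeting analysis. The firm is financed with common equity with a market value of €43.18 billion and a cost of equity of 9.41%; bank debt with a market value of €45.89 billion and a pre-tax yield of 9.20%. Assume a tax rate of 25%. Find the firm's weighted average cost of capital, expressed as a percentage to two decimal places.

Total capital V = 43.18 + 45.89 = 89.07.
Equity: weight = 43.18/89.07 = 0.4848; cost = 9.41%.
Bank debt: weight = 45.89/89.07 = 0.5152; after-tax cost = 9.2% × (1 − 25%) = 6.9000%.
WACC = 0.4848 × 9.4100% + 0.5152 × 6.9000% = 8.1168%.

8.12%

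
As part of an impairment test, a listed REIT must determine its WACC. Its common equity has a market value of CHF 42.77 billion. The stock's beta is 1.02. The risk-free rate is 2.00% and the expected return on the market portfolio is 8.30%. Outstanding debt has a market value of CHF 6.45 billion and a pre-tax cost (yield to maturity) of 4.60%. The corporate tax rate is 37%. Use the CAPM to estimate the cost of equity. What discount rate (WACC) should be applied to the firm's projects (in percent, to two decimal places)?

Market risk premium = 8.3% − 2.0% = 6.3%.
Cost of equity via CAPM: Re = 2.0% + 1.02 × 6.3% = 8.4260%.
Total capital V = 42.77 + 6.45 = 49.22.
Equity: weight = 42.77/49.22 = 0.8690; cost = 8.426%.
Debt: weight = 6.45/49.22 = 0.1310; after-tax cost = 4.6% × (1 − 37%) = 2.8980%.
WACC = 0.8690 × 8.4260% + 0.1310 × 2.8980% = 7.7016%.

7.70%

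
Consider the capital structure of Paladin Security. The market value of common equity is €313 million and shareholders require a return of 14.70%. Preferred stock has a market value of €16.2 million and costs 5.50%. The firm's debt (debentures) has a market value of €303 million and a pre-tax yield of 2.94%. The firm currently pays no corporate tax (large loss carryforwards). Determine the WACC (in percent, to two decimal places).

Total capital V = 313 + 16.2 + 303 = 632.2.
Equity: weight = 313/632.2 = 0.4951; cost = 14.7%.
Preferred: weight = 16.2/632.2 = 0.0256; cost = 5.5%.
Debentures: weight = 303/632.2 = 0.4793; after-tax cost = 2.94% × (1 − 0%) = 2.9400%.
WACC = 0.4951 × 14.7000% + 0.0256 × 5.5000% + 0.4793 × 2.9400% = 8.8279%.

8.83%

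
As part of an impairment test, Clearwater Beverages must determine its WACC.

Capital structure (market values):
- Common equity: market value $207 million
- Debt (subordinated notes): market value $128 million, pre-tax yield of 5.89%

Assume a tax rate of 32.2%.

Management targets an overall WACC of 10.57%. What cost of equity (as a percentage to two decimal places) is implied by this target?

Total capital V = 207 + 128 = 335.
Equity weight = 207/335 = 0.6179.
Subordinated notes weight = 128/335 = 0.3821.
Debt contribution = 0.3821 × 5.89% × (1 − 32.2%) = 1.5258%.
Required equity contribution = 10.57% − 1.5258% = 9.0442%.
Re = 9.0442% / 0.6179 = 14.6367%.

14.64%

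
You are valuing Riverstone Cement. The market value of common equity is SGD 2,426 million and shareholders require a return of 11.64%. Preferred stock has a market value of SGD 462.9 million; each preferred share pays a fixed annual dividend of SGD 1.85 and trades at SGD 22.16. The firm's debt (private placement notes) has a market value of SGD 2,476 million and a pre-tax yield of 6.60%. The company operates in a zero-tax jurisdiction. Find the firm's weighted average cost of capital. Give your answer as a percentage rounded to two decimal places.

Cost of preferred: Rp = 1.85 / 22.16 = 8.3484%.
Total capital V = 2426 + 462.9 + 2476 = 5364.9.
Equity: weight = 2426/5364.9 = 0.4522; cost = 11.64%.
Preferred: weight = 462.9/5364.9 = 0.0863; cost = 8.3484%.
Private placement notes: weight = 2476/5364.9 = 0.4615; after-tax cost = 6.6% × (1 − 0%) = 6.6000%.
WACC = 0.4522 × 11.6400% + 0.0863 × 8.3484% + 0.4615 × 6.6000% = 9.0299%.

9.03%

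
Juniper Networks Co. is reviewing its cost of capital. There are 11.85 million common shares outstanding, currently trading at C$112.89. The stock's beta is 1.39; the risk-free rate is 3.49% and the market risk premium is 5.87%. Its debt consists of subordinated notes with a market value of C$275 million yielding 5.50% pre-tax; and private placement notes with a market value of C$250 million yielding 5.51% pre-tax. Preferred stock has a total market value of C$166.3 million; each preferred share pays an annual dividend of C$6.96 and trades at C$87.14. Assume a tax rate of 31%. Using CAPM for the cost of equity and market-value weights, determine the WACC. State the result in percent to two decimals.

9.32%

Cost of equity via CAPM: Re = 3.49% + 1.39 × 5.87% = 11.6493%.
Cost of preferred: Rp = 6.96 / 87.14 = 7.9871%.
Market value of equity E = 112.89 × 11.85m = 1337.7465m.
Total capital V = 1337.7465 + 166.3 + 275 + 250 = 2029.0465.
Equity: weight = 1337.7465/2029.0465 = 0.6593; cost = 11.6493%.
Preferred: weight = 166.3/2029.0465 = 0.0820; cost = 7.9871%.
Subordinated notes: weight = 275/2029.0465 = 0.1355; after-tax cost = 5.5% × (1 − 31%) = 3.7950%.
Private placement notes: weight = 250/2029.0465 = 0.1232; after-tax cost = 5.51% × (1 − 31%) = 3.8019%.
WACC = 0.6593 × 11.6493% + 0.0820 × 7.9871% + 0.1355 × 3.7950% + 0.1232 × 3.8019% = 9.3178%.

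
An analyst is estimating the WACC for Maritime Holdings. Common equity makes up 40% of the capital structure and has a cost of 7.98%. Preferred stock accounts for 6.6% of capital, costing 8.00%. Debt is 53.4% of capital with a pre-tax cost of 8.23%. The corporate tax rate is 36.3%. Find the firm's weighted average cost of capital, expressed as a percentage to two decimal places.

6.52%

After-tax cost of debt = 8.23% × (1 − 36.3%) = 5.2425%.
WACC = 0.400 × 7.9800% + 0.066 × 8.0000% + 0.534 × 5.2425% = 6.5195%.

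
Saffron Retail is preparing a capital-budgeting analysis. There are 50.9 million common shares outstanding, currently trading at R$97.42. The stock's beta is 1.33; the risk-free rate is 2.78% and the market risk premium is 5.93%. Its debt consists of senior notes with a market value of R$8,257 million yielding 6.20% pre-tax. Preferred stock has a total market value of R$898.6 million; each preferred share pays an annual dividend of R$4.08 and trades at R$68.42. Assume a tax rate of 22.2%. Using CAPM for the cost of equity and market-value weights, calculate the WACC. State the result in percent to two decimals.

Cost of equity via CAPM: Re = 2.78% + 1.33 × 5.93% = 10.6669%.
Cost of preferred: Rp = 4.08 / 68.42 = 5.9632%.
Market value of equity E = 97.42 × 50.9m = 4958.678m.
Total capital V = 4958.678 + 898.6 + 8257 = 14114.278.
Equity: weight = 4958.678/14114.278 = 0.3513; cost = 10.6669%.
Preferred: weight = 898.6/14114.278 = 0.0637; cost = 5.9632%.
Senior notes: weight = 8257/14114.278 = 0.5850; after-tax cost = 6.2% × (1 − 22.2%) = 4.8236%.
WACC = 0.3513 × 10.6669% + 0.0637 × 5.9632% + 0.5850 × 4.8236% = 6.9490%.

6.95%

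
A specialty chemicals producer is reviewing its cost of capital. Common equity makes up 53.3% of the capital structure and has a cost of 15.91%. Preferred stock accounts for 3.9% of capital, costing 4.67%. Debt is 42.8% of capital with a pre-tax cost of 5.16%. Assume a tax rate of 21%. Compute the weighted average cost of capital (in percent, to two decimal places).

After-tax cost of debt = 5.16% × (1 − 21%) = 4.0764%.
WACC = 0.533 × 15.9100% + 0.039 × 4.6700% + 0.428 × 4.0764% = 10.4069%.

10.41%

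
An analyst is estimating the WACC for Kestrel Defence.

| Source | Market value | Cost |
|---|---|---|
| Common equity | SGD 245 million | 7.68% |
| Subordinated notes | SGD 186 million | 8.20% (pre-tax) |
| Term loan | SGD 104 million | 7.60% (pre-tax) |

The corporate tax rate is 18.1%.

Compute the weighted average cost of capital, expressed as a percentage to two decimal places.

Total capital V = 245 + 186 + 104 = 535.
Equity: weight = 245/535 = 0.4579; cost = 7.68%.
Subordinated notes: weight = 186/535 = 0.3477; after-tax cost = 8.2% × (1 − 18.1%) = 6.7158%.
Term loan: weight = 104/535 = 0.1944; after-tax cost = 7.6% × (1 − 18.1%) = 6.2244%.
WACC = 0.4579 × 7.6800% + 0.3477 × 6.7158% + 0.1944 × 6.2244% = 7.0618%.

7.06%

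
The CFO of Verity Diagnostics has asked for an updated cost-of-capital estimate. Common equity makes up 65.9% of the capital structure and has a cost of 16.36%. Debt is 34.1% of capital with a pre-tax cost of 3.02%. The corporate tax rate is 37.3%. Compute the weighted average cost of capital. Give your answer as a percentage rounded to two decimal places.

After-tax cost of debt = 3.02% × (1 − 37.3%) = 1.8935%.
WACC = 0.659 × 16.3600% + 0.341 × 1.8935% = 11.4269%.

11.43%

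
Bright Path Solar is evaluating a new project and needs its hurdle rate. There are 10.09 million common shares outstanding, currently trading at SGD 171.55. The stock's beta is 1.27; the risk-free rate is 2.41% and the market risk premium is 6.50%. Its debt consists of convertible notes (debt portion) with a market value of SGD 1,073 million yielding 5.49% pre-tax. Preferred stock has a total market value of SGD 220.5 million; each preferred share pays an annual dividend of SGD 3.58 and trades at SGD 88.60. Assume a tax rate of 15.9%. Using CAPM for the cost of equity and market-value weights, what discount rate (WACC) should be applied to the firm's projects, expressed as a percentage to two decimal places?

Cost of equity via CAPM: Re = 2.41% + 1.27 × 6.5% = 10.6650%.
Cost of preferred: Rp = 3.58 / 88.6 = 4.0406%.
Market value of equity E = 171.55 × 10.09m = 1730.9395m.
Total capital V = 1730.9395 + 220.5 + 1073 = 3024.4395.
Equity: weight = 1730.9395/3024.4395 = 0.5723; cost = 10.665%.
Preferred: weight = 220.5/3024.4395 = 0.0729; cost = 4.0406%.
Convertible notes (debt portion): weight = 1073/3024.4395 = 0.3548; after-tax cost = 5.49% × (1 − 15.9%) = 4.6171%.
WACC = 0.5723 × 10.6650% + 0.0729 × 4.0406% + 0.3548 × 4.6171% = 8.0364%.

8.04%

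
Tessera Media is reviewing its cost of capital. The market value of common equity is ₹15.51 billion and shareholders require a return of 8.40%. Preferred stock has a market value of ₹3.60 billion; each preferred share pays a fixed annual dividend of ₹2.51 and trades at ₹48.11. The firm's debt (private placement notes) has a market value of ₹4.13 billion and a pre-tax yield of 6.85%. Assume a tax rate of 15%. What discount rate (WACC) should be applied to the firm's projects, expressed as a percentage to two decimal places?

Cost of preferred: Rp = 2.51 / 48.11 = 5.2172%.
Total capital V = 15.51 + 3.6 + 4.13 = 23.24.
Equity: weight = 15.51/23.24 = 0.6674; cost = 8.4%.
Preferred: weight = 3.6/23.24 = 0.1549; cost = 5.2172%.
Private placement notes: weight = 4.13/23.24 = 0.1777; after-tax cost = 6.85% × (1 − 15%) = 5.8225%.
WACC = 0.6674 × 8.4000% + 0.1549 × 5.2172% + 0.1777 × 5.8225% = 7.4489%.

7.45%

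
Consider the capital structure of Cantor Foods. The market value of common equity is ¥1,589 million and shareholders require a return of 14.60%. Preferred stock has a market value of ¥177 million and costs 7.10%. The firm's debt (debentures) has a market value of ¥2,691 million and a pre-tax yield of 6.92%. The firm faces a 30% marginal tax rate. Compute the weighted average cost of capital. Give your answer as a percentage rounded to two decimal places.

8.41%

Total capital V = 1589 + 177 + 2691 = 4457.
Equity: weight = 1589/4457 = 0.3565; cost = 14.6%.
Preferred: weight = 177/4457 = 0.0397; cost = 7.1%.
Debentures: weight = 2691/4457 = 0.6038; after-tax cost = 6.92% × (1 − 30%) = 4.8440%.
WACC = 0.3565 × 14.6000% + 0.0397 × 7.1000% + 0.6038 × 4.8440% = 8.4118%.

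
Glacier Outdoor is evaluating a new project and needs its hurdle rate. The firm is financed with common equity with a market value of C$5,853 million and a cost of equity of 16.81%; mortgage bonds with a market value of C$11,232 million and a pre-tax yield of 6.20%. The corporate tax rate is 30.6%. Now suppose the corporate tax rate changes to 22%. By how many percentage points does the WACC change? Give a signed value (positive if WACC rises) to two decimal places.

Current WACC:
Total capital V = 5853 + 11232 = 17085.
Equity: weight = 5853/17085 = 0.3426; cost = 16.81%.
Mortgage bonds: weight = 11232/17085 = 0.6574; after-tax cost = 6.2% × (1 − 30.6%) = 4.3028%.
WACC = 0.3426 × 16.8100% + 0.6574 × 4.3028% = 8.5875%.
After the change:
Total capital V = 5853 + 11232 = 17085.
Equity: weight = 5853/17085 = 0.3426; cost = 16.81%.
Mortgage bonds: weight = 11232/17085 = 0.6574; after-tax cost = 6.2% × (1 − 22%) = 4.8360%.
WACC = 0.3426 × 16.8100% + 0.6574 × 4.8360% = 8.9381%.
Change in WACC = 8.9381% − 8.5875% = 0.3505 pp.

+0.35 pp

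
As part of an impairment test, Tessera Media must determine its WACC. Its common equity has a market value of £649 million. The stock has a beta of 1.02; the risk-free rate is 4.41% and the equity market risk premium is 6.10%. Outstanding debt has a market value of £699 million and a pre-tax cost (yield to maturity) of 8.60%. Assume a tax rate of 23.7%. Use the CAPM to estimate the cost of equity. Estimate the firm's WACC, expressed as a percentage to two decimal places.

Cost of equity via CAPM: Re = 4.41% + 1.02 × 6.1% = 10.6320%.
Total capital V = 649 + 699 = 1348.
Equity: weight = 649/1348 = 0.4815; cost = 10.632%.
Debt: weight = 699/1348 = 0.5185; after-tax cost = 8.6% × (1 − 23.7%) = 6.5618%.
WACC = 0.4815 × 10.6320% + 0.5185 × 6.5618% = 8.5214%.

8.52%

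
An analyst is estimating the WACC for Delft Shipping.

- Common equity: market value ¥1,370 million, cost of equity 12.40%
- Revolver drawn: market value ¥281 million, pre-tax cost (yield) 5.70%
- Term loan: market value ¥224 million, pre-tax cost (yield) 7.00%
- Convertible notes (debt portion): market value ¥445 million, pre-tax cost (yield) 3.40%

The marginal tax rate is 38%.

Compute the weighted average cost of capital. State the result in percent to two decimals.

Total capital V = 1370 + 281 + 224 + 445 = 2320.
Equity: weight = 1370/2320 = 0.5905; cost = 12.4%.
Revolver drawn: weight = 281/2320 = 0.1211; after-tax cost = 5.7% × (1 − 38%) = 3.5340%.
Term loan: weight = 224/2320 = 0.0966; after-tax cost = 7% × (1 − 38%) = 4.3400%.
Convertible notes (debt portion): weight = 445/2320 = 0.1918; after-tax cost = 3.4% × (1 − 38%) = 2.1080%.
WACC = 0.5905 × 12.4000% + 0.1211 × 3.5340% + 0.0966 × 4.3400% + 0.1918 × 2.1080% = 8.5738%.

8.57%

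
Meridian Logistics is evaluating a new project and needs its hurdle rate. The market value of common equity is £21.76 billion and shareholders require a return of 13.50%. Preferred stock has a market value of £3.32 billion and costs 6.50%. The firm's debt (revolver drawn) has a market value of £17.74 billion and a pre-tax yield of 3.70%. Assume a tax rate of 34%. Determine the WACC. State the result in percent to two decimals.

8.38%

Total capital V = 21.76 + 3.32 + 17.74 = 42.82.
Equity: weight = 21.76/42.82 = 0.5082; cost = 13.5%.
Preferred: weight = 3.32/42.82 = 0.0775; cost = 6.5%.
Revolver drawn: weight = 17.74/42.82 = 0.4143; after-tax cost = 3.7% × (1 − 34%) = 2.4420%.
WACC = 0.5082 × 13.5000% + 0.0775 × 6.5000% + 0.4143 × 2.4420% = 8.3760%.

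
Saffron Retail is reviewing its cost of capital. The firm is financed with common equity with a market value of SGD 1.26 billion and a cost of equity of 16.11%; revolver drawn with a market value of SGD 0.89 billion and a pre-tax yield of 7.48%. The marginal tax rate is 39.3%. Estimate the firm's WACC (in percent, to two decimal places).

Total capital V = 1.26 + 0.89 = 2.15.
Equity: weight = 1.26/2.15 = 0.5860; cost = 16.11%.
Revolver drawn: weight = 0.89/2.15 = 0.4140; after-tax cost = 7.48% × (1 − 39.3%) = 4.5404%.
WACC = 0.5860 × 16.1100% + 0.4140 × 4.5404% = 11.3207%.

11.32%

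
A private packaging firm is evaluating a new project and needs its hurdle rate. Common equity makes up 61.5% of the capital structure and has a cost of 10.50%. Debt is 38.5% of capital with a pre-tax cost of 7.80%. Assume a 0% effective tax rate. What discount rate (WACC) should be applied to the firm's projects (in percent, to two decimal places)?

After-tax cost of debt = 7.8% × (1 − 0%) = 7.8000%.
WACC = 0.615 × 10.5000% + 0.385 × 7.8000% = 9.4605%.

9.46%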